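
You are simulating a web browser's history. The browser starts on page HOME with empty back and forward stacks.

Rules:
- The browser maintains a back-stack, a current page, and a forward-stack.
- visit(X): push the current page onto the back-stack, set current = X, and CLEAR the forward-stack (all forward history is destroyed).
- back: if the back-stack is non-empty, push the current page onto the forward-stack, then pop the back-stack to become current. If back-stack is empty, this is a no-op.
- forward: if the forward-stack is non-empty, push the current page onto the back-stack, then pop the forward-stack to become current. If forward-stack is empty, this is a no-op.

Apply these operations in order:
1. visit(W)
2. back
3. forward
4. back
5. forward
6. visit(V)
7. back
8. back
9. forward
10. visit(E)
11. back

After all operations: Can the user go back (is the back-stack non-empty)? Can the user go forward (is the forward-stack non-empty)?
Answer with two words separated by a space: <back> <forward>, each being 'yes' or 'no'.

Answer: yes yes

Derivation:
After 1 (visit(W)): cur=W back=1 fwd=0
After 2 (back): cur=HOME back=0 fwd=1
After 3 (forward): cur=W back=1 fwd=0
After 4 (back): cur=HOME back=0 fwd=1
After 5 (forward): cur=W back=1 fwd=0
After 6 (visit(V)): cur=V back=2 fwd=0
After 7 (back): cur=W back=1 fwd=1
After 8 (back): cur=HOME back=0 fwd=2
After 9 (forward): cur=W back=1 fwd=1
After 10 (visit(E)): cur=E back=2 fwd=0
After 11 (back): cur=W back=1 fwd=1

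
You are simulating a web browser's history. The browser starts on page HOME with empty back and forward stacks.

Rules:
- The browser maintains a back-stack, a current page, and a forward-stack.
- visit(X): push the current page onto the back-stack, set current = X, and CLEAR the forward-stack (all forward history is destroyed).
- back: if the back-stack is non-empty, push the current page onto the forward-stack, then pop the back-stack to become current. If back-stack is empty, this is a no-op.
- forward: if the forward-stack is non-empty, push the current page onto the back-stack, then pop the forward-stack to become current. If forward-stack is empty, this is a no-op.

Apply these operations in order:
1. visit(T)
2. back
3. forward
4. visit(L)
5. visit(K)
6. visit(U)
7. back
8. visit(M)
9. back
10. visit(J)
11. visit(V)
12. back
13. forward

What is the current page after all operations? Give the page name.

After 1 (visit(T)): cur=T back=1 fwd=0
After 2 (back): cur=HOME back=0 fwd=1
After 3 (forward): cur=T back=1 fwd=0
After 4 (visit(L)): cur=L back=2 fwd=0
After 5 (visit(K)): cur=K back=3 fwd=0
After 6 (visit(U)): cur=U back=4 fwd=0
After 7 (back): cur=K back=3 fwd=1
After 8 (visit(M)): cur=M back=4 fwd=0
After 9 (back): cur=K back=3 fwd=1
After 10 (visit(J)): cur=J back=4 fwd=0
After 11 (visit(V)): cur=V back=5 fwd=0
After 12 (back): cur=J back=4 fwd=1
After 13 (forward): cur=V back=5 fwd=0

Answer: V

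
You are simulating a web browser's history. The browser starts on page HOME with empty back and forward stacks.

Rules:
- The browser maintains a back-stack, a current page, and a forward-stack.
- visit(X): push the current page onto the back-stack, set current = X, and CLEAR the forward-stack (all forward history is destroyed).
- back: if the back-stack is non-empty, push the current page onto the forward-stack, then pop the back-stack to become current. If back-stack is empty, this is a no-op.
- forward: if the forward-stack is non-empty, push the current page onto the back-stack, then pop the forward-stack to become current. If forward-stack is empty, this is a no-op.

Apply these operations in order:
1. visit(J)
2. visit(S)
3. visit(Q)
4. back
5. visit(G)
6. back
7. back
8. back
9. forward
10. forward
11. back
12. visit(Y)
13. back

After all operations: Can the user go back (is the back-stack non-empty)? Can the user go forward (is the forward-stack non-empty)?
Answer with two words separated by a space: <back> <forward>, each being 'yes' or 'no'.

Answer: yes yes

Derivation:
After 1 (visit(J)): cur=J back=1 fwd=0
After 2 (visit(S)): cur=S back=2 fwd=0
After 3 (visit(Q)): cur=Q back=3 fwd=0
After 4 (back): cur=S back=2 fwd=1
After 5 (visit(G)): cur=G back=3 fwd=0
After 6 (back): cur=S back=2 fwd=1
After 7 (back): cur=J back=1 fwd=2
After 8 (back): cur=HOME back=0 fwd=3
After 9 (forward): cur=J back=1 fwd=2
After 10 (forward): cur=S back=2 fwd=1
After 11 (back): cur=J back=1 fwd=2
After 12 (visit(Y)): cur=Y back=2 fwd=0
After 13 (back): cur=J back=1 fwd=1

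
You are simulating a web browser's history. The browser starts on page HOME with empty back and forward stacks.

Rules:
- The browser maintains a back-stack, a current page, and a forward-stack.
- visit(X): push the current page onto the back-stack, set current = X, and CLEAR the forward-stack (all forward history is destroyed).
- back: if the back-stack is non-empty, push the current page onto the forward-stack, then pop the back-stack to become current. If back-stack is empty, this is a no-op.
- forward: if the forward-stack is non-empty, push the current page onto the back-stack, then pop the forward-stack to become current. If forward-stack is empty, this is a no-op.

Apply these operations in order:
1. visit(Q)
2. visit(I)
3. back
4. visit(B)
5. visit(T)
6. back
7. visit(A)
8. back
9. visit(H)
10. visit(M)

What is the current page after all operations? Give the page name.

After 1 (visit(Q)): cur=Q back=1 fwd=0
After 2 (visit(I)): cur=I back=2 fwd=0
After 3 (back): cur=Q back=1 fwd=1
After 4 (visit(B)): cur=B back=2 fwd=0
After 5 (visit(T)): cur=T back=3 fwd=0
After 6 (back): cur=B back=2 fwd=1
After 7 (visit(A)): cur=A back=3 fwd=0
After 8 (back): cur=B back=2 fwd=1
After 9 (visit(H)): cur=H back=3 fwd=0
After 10 (visit(M)): cur=M back=4 fwd=0

Answer: M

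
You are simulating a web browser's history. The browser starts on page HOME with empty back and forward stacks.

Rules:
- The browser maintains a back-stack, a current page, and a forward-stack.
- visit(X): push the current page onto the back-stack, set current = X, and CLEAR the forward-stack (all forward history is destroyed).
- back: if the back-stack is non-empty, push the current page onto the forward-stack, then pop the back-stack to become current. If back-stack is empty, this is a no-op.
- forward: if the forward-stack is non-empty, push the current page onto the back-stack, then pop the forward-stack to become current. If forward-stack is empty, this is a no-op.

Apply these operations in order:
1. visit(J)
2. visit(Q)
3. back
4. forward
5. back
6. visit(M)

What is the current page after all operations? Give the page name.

After 1 (visit(J)): cur=J back=1 fwd=0
After 2 (visit(Q)): cur=Q back=2 fwd=0
After 3 (back): cur=J back=1 fwd=1
After 4 (forward): cur=Q back=2 fwd=0
After 5 (back): cur=J back=1 fwd=1
After 6 (visit(M)): cur=M back=2 fwd=0

Answer: M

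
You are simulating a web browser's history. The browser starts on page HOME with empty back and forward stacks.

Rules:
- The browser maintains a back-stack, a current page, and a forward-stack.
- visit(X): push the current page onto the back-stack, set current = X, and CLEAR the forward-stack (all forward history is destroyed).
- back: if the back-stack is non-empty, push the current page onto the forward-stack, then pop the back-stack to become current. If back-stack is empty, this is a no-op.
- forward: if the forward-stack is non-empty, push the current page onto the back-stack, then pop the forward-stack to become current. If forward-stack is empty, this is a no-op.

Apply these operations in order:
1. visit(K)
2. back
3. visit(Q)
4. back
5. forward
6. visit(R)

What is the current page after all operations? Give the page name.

After 1 (visit(K)): cur=K back=1 fwd=0
After 2 (back): cur=HOME back=0 fwd=1
After 3 (visit(Q)): cur=Q back=1 fwd=0
After 4 (back): cur=HOME back=0 fwd=1
After 5 (forward): cur=Q back=1 fwd=0
After 6 (visit(R)): cur=R back=2 fwd=0

Answer: R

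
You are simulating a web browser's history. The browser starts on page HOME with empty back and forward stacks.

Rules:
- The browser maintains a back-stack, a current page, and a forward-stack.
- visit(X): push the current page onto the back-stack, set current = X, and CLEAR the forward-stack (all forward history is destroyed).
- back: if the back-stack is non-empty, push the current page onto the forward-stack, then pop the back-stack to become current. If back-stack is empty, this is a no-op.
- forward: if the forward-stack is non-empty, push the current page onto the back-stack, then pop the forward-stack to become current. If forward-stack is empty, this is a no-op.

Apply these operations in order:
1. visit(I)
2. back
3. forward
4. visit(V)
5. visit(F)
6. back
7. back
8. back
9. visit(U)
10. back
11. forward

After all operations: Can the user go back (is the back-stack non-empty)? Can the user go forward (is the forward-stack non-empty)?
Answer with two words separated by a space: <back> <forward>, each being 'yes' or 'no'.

After 1 (visit(I)): cur=I back=1 fwd=0
After 2 (back): cur=HOME back=0 fwd=1
After 3 (forward): cur=I back=1 fwd=0
After 4 (visit(V)): cur=V back=2 fwd=0
After 5 (visit(F)): cur=F back=3 fwd=0
After 6 (back): cur=V back=2 fwd=1
After 7 (back): cur=I back=1 fwd=2
After 8 (back): cur=HOME back=0 fwd=3
After 9 (visit(U)): cur=U back=1 fwd=0
After 10 (back): cur=HOME back=0 fwd=1
After 11 (forward): cur=U back=1 fwd=0

Answer: yes no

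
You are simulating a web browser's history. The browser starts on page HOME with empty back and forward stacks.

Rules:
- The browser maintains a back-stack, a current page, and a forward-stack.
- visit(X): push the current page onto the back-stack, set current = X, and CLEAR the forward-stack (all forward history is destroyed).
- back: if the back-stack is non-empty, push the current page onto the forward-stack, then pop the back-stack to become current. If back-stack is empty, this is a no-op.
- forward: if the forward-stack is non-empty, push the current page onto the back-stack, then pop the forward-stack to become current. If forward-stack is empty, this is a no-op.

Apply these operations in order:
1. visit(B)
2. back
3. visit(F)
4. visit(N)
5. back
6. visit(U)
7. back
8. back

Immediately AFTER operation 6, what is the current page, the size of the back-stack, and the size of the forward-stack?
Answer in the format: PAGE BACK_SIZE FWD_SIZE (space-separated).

After 1 (visit(B)): cur=B back=1 fwd=0
After 2 (back): cur=HOME back=0 fwd=1
After 3 (visit(F)): cur=F back=1 fwd=0
After 4 (visit(N)): cur=N back=2 fwd=0
After 5 (back): cur=F back=1 fwd=1
After 6 (visit(U)): cur=U back=2 fwd=0

U 2 0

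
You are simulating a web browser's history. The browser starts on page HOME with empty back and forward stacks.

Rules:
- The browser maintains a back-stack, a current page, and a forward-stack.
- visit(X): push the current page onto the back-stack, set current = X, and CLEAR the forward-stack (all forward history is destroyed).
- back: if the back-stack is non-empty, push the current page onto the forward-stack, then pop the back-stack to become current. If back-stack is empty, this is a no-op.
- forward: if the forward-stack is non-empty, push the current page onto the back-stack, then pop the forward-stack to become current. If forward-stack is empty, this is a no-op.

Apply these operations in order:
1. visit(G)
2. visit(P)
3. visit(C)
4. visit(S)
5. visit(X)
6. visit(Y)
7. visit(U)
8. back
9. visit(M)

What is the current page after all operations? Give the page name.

Answer: M

Derivation:
After 1 (visit(G)): cur=G back=1 fwd=0
After 2 (visit(P)): cur=P back=2 fwd=0
After 3 (visit(C)): cur=C back=3 fwd=0
After 4 (visit(S)): cur=S back=4 fwd=0
After 5 (visit(X)): cur=X back=5 fwd=0
After 6 (visit(Y)): cur=Y back=6 fwd=0
After 7 (visit(U)): cur=U back=7 fwd=0
After 8 (back): cur=Y back=6 fwd=1
After 9 (visit(M)): cur=M back=7 fwd=0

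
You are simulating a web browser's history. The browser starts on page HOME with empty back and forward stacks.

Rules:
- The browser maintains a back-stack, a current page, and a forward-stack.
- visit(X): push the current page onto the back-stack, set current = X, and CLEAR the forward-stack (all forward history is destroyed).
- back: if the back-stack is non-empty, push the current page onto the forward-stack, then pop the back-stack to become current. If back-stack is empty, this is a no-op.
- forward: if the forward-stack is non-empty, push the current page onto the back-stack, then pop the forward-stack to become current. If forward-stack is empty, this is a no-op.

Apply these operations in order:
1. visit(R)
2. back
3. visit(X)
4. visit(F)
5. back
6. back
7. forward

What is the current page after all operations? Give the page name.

After 1 (visit(R)): cur=R back=1 fwd=0
After 2 (back): cur=HOME back=0 fwd=1
After 3 (visit(X)): cur=X back=1 fwd=0
After 4 (visit(F)): cur=F back=2 fwd=0
After 5 (back): cur=X back=1 fwd=1
After 6 (back): cur=HOME back=0 fwd=2
After 7 (forward): cur=X back=1 fwd=1

Answer: X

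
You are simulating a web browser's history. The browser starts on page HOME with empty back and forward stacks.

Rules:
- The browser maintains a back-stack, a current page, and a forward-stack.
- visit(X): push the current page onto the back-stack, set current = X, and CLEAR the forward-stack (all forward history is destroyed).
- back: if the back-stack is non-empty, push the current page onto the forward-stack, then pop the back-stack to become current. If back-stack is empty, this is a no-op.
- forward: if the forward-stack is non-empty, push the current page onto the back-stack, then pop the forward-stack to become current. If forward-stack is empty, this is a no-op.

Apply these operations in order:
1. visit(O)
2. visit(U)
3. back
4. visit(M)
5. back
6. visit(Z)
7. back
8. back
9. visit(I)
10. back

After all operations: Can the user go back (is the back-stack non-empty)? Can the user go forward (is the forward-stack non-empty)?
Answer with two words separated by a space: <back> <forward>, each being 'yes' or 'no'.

After 1 (visit(O)): cur=O back=1 fwd=0
After 2 (visit(U)): cur=U back=2 fwd=0
After 3 (back): cur=O back=1 fwd=1
After 4 (visit(M)): cur=M back=2 fwd=0
After 5 (back): cur=O back=1 fwd=1
After 6 (visit(Z)): cur=Z back=2 fwd=0
After 7 (back): cur=O back=1 fwd=1
After 8 (back): cur=HOME back=0 fwd=2
After 9 (visit(I)): cur=I back=1 fwd=0
After 10 (back): cur=HOME back=0 fwd=1

Answer: no yes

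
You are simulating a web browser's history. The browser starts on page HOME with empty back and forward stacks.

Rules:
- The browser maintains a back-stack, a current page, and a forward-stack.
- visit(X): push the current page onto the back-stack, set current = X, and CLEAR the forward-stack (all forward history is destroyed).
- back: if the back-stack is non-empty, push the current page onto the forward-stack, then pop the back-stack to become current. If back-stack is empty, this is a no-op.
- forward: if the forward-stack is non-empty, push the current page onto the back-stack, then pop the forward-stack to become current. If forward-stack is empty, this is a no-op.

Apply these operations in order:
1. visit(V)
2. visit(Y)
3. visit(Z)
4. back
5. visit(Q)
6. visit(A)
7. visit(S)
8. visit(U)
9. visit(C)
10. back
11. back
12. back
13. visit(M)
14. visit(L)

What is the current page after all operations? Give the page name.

Answer: L

Derivation:
After 1 (visit(V)): cur=V back=1 fwd=0
After 2 (visit(Y)): cur=Y back=2 fwd=0
After 3 (visit(Z)): cur=Z back=3 fwd=0
After 4 (back): cur=Y back=2 fwd=1
After 5 (visit(Q)): cur=Q back=3 fwd=0
After 6 (visit(A)): cur=A back=4 fwd=0
After 7 (visit(S)): cur=S back=5 fwd=0
After 8 (visit(U)): cur=U back=6 fwd=0
After 9 (visit(C)): cur=C back=7 fwd=0
After 10 (back): cur=U back=6 fwd=1
After 11 (back): cur=S back=5 fwd=2
After 12 (back): cur=A back=4 fwd=3
After 13 (visit(M)): cur=M back=5 fwd=0
After 14 (visit(L)): cur=L back=6 fwd=0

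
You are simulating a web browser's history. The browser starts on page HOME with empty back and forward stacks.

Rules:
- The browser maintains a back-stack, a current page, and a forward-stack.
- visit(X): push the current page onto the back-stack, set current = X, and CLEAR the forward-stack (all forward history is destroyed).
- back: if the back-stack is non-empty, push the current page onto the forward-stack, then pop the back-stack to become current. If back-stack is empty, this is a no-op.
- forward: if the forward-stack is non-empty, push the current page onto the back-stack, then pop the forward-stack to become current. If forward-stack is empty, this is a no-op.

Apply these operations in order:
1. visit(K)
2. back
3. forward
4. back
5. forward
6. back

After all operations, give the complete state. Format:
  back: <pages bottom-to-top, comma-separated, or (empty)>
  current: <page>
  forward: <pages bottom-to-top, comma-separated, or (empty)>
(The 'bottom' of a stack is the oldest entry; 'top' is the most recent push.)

Answer: back: (empty)
current: HOME
forward: K

Derivation:
After 1 (visit(K)): cur=K back=1 fwd=0
After 2 (back): cur=HOME back=0 fwd=1
After 3 (forward): cur=K back=1 fwd=0
After 4 (back): cur=HOME back=0 fwd=1
After 5 (forward): cur=K back=1 fwd=0
After 6 (back): cur=HOME back=0 fwd=1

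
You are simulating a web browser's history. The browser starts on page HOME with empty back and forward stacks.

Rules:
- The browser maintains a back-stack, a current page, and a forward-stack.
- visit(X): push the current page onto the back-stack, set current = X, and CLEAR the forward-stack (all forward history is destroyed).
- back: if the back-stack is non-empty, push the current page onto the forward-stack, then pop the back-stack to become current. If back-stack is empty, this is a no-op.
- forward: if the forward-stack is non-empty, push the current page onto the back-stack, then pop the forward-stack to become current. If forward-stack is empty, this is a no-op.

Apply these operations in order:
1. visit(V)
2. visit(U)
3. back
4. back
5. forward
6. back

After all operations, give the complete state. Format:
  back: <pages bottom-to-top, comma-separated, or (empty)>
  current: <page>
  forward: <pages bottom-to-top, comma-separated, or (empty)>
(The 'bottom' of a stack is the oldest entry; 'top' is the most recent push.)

Answer: back: (empty)
current: HOME
forward: U,V

Derivation:
After 1 (visit(V)): cur=V back=1 fwd=0
After 2 (visit(U)): cur=U back=2 fwd=0
After 3 (back): cur=V back=1 fwd=1
After 4 (back): cur=HOME back=0 fwd=2
After 5 (forward): cur=V back=1 fwd=1
After 6 (back): cur=HOME back=0 fwd=2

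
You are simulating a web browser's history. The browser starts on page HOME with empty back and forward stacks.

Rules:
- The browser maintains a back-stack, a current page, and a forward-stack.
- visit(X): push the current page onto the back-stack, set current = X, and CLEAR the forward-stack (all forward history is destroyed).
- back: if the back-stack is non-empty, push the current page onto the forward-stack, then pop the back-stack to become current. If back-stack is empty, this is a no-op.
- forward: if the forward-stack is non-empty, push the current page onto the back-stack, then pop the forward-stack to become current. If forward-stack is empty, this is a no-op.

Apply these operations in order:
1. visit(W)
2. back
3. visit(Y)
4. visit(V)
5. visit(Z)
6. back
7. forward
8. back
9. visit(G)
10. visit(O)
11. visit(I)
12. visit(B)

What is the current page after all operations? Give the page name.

Answer: B

Derivation:
After 1 (visit(W)): cur=W back=1 fwd=0
After 2 (back): cur=HOME back=0 fwd=1
After 3 (visit(Y)): cur=Y back=1 fwd=0
After 4 (visit(V)): cur=V back=2 fwd=0
After 5 (visit(Z)): cur=Z back=3 fwd=0
After 6 (back): cur=V back=2 fwd=1
After 7 (forward): cur=Z back=3 fwd=0
After 8 (back): cur=V back=2 fwd=1
After 9 (visit(G)): cur=G back=3 fwd=0
After 10 (visit(O)): cur=O back=4 fwd=0
After 11 (visit(I)): cur=I back=5 fwd=0
After 12 (visit(B)): cur=B back=6 fwd=0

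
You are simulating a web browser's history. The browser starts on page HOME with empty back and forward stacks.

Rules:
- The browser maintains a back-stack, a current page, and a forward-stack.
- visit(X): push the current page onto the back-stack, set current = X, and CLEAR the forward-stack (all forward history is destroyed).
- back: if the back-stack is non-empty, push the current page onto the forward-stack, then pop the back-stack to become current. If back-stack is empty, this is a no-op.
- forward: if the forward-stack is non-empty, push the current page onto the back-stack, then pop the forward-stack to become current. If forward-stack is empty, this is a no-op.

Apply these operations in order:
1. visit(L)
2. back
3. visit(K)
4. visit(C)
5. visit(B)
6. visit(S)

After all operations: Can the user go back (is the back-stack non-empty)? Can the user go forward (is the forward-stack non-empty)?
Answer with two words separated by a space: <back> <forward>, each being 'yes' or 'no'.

Answer: yes no

Derivation:
After 1 (visit(L)): cur=L back=1 fwd=0
After 2 (back): cur=HOME back=0 fwd=1
After 3 (visit(K)): cur=K back=1 fwd=0
After 4 (visit(C)): cur=C back=2 fwd=0
After 5 (visit(B)): cur=B back=3 fwd=0
After 6 (visit(S)): cur=S back=4 fwd=0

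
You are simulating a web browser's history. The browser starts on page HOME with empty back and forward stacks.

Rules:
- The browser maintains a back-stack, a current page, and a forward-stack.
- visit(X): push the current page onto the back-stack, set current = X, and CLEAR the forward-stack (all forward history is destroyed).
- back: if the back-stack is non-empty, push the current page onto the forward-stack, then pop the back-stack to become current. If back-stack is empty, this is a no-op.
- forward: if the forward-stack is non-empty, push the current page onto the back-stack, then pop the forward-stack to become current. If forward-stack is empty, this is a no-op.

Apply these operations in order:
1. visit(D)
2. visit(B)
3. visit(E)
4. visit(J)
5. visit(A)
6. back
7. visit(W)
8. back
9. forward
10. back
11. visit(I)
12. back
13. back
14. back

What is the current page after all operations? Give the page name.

Answer: B

Derivation:
After 1 (visit(D)): cur=D back=1 fwd=0
After 2 (visit(B)): cur=B back=2 fwd=0
After 3 (visit(E)): cur=E back=3 fwd=0
After 4 (visit(J)): cur=J back=4 fwd=0
After 5 (visit(A)): cur=A back=5 fwd=0
After 6 (back): cur=J back=4 fwd=1
After 7 (visit(W)): cur=W back=5 fwd=0
After 8 (back): cur=J back=4 fwd=1
After 9 (forward): cur=W back=5 fwd=0
After 10 (back): cur=J back=4 fwd=1
After 11 (visit(I)): cur=I back=5 fwd=0
After 12 (back): cur=J back=4 fwd=1
After 13 (back): cur=E back=3 fwd=2
After 14 (back): cur=B back=2 fwd=3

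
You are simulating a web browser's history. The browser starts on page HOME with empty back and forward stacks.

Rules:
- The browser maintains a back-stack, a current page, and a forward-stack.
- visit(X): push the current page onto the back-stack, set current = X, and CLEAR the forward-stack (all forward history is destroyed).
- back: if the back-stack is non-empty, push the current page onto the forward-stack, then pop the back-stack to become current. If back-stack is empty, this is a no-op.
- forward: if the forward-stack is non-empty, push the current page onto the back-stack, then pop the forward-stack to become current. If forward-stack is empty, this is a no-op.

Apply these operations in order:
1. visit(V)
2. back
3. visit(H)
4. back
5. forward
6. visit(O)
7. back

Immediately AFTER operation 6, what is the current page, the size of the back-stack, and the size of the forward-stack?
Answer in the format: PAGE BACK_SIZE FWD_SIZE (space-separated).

After 1 (visit(V)): cur=V back=1 fwd=0
After 2 (back): cur=HOME back=0 fwd=1
After 3 (visit(H)): cur=H back=1 fwd=0
After 4 (back): cur=HOME back=0 fwd=1
After 5 (forward): cur=H back=1 fwd=0
After 6 (visit(O)): cur=O back=2 fwd=0

O 2 0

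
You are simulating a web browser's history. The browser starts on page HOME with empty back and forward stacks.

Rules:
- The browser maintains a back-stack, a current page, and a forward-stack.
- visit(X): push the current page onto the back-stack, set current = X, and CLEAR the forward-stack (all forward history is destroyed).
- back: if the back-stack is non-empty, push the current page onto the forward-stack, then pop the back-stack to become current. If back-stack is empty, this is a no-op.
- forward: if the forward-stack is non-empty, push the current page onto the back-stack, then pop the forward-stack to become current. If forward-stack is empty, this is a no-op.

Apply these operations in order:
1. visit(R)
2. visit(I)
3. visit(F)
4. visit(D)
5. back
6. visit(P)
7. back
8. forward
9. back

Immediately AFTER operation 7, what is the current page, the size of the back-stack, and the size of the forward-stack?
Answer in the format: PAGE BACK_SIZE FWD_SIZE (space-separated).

After 1 (visit(R)): cur=R back=1 fwd=0
After 2 (visit(I)): cur=I back=2 fwd=0
After 3 (visit(F)): cur=F back=3 fwd=0
After 4 (visit(D)): cur=D back=4 fwd=0
After 5 (back): cur=F back=3 fwd=1
After 6 (visit(P)): cur=P back=4 fwd=0
After 7 (back): cur=F back=3 fwd=1

F 3 1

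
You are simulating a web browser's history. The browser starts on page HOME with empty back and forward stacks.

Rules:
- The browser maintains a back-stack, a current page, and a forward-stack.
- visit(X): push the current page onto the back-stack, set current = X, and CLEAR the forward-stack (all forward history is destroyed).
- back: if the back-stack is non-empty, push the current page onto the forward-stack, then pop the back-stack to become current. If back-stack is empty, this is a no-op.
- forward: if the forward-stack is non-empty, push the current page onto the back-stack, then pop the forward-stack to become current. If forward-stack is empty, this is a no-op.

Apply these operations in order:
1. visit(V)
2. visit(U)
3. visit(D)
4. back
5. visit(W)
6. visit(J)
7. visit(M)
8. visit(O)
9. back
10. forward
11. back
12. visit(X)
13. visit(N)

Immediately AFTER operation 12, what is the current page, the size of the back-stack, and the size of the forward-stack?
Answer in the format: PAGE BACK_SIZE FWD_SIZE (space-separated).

After 1 (visit(V)): cur=V back=1 fwd=0
After 2 (visit(U)): cur=U back=2 fwd=0
After 3 (visit(D)): cur=D back=3 fwd=0
After 4 (back): cur=U back=2 fwd=1
After 5 (visit(W)): cur=W back=3 fwd=0
After 6 (visit(J)): cur=J back=4 fwd=0
After 7 (visit(M)): cur=M back=5 fwd=0
After 8 (visit(O)): cur=O back=6 fwd=0
After 9 (back): cur=M back=5 fwd=1
After 10 (forward): cur=O back=6 fwd=0
After 11 (back): cur=M back=5 fwd=1
After 12 (visit(X)): cur=X back=6 fwd=0

X 6 0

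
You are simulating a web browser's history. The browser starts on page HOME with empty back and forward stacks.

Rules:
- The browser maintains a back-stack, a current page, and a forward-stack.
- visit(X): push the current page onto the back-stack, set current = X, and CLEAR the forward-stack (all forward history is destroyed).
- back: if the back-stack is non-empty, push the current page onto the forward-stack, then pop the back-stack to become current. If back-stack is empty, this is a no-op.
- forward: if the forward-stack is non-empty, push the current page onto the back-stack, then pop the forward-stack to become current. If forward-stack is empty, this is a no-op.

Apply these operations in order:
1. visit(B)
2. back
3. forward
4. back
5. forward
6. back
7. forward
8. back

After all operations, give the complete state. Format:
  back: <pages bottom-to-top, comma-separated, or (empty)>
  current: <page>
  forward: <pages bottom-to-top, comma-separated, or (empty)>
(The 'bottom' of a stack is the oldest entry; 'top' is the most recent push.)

Answer: back: (empty)
current: HOME
forward: B

Derivation:
After 1 (visit(B)): cur=B back=1 fwd=0
After 2 (back): cur=HOME back=0 fwd=1
After 3 (forward): cur=B back=1 fwd=0
After 4 (back): cur=HOME back=0 fwd=1
After 5 (forward): cur=B back=1 fwd=0
After 6 (back): cur=HOME back=0 fwd=1
After 7 (forward): cur=B back=1 fwd=0
After 8 (back): cur=HOME back=0 fwd=1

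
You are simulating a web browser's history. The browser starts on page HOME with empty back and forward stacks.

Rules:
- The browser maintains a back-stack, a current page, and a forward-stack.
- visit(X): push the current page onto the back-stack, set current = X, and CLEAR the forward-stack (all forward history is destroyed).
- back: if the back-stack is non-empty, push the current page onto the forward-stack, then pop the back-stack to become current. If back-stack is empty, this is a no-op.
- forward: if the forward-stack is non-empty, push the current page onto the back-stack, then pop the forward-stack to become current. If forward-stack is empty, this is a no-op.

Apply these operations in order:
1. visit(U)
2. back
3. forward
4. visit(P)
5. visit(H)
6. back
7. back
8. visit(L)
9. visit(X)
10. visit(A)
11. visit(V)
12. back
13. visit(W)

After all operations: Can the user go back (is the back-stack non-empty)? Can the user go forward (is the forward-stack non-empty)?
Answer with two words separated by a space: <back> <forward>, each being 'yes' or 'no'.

Answer: yes no

Derivation:
After 1 (visit(U)): cur=U back=1 fwd=0
After 2 (back): cur=HOME back=0 fwd=1
After 3 (forward): cur=U back=1 fwd=0
After 4 (visit(P)): cur=P back=2 fwd=0
After 5 (visit(H)): cur=H back=3 fwd=0
After 6 (back): cur=P back=2 fwd=1
After 7 (back): cur=U back=1 fwd=2
After 8 (visit(L)): cur=L back=2 fwd=0
After 9 (visit(X)): cur=X back=3 fwd=0
After 10 (visit(A)): cur=A back=4 fwd=0
After 11 (visit(V)): cur=V back=5 fwd=0
After 12 (back): cur=A back=4 fwd=1
After 13 (visit(W)): cur=W back=5 fwd=0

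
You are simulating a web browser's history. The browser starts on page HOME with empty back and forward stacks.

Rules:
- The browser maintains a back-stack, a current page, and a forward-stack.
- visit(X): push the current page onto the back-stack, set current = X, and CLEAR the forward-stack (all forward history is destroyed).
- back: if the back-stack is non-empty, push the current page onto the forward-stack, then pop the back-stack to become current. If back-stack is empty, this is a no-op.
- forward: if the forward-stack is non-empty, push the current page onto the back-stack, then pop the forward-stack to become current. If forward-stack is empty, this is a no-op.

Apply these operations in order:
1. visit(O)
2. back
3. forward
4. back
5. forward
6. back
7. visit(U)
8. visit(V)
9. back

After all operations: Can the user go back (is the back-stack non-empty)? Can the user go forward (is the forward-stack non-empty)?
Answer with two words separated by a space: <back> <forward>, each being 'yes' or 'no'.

Answer: yes yes

Derivation:
After 1 (visit(O)): cur=O back=1 fwd=0
After 2 (back): cur=HOME back=0 fwd=1
After 3 (forward): cur=O back=1 fwd=0
After 4 (back): cur=HOME back=0 fwd=1
After 5 (forward): cur=O back=1 fwd=0
After 6 (back): cur=HOME back=0 fwd=1
After 7 (visit(U)): cur=U back=1 fwd=0
After 8 (visit(V)): cur=V back=2 fwd=0
After 9 (back): cur=U back=1 fwd=1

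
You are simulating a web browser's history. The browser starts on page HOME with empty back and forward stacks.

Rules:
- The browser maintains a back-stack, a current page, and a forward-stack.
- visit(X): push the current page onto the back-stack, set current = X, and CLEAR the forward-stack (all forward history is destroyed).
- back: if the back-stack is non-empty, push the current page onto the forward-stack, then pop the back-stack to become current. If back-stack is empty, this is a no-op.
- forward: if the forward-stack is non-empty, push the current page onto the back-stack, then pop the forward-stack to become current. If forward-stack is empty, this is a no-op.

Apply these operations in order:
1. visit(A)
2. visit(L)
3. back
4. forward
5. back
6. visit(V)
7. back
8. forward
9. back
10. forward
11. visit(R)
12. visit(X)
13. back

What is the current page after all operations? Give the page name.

After 1 (visit(A)): cur=A back=1 fwd=0
After 2 (visit(L)): cur=L back=2 fwd=0
After 3 (back): cur=A back=1 fwd=1
After 4 (forward): cur=L back=2 fwd=0
After 5 (back): cur=A back=1 fwd=1
After 6 (visit(V)): cur=V back=2 fwd=0
After 7 (back): cur=A back=1 fwd=1
After 8 (forward): cur=V back=2 fwd=0
After 9 (back): cur=A back=1 fwd=1
After 10 (forward): cur=V back=2 fwd=0
After 11 (visit(R)): cur=R back=3 fwd=0
After 12 (visit(X)): cur=X back=4 fwd=0
After 13 (back): cur=R back=3 fwd=1

Answer: R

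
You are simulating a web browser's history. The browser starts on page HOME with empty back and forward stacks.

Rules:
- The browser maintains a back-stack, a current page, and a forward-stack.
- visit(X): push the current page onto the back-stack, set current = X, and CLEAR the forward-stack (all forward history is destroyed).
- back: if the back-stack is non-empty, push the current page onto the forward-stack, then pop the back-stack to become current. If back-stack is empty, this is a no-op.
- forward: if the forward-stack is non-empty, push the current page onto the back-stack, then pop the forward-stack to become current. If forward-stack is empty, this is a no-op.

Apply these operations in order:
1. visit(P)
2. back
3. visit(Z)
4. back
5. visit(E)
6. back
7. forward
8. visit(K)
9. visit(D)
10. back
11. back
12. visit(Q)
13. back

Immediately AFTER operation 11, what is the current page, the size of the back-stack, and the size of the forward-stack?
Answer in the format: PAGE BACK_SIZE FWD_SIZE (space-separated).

After 1 (visit(P)): cur=P back=1 fwd=0
After 2 (back): cur=HOME back=0 fwd=1
After 3 (visit(Z)): cur=Z back=1 fwd=0
After 4 (back): cur=HOME back=0 fwd=1
After 5 (visit(E)): cur=E back=1 fwd=0
After 6 (back): cur=HOME back=0 fwd=1
After 7 (forward): cur=E back=1 fwd=0
After 8 (visit(K)): cur=K back=2 fwd=0
After 9 (visit(D)): cur=D back=3 fwd=0
After 10 (back): cur=K back=2 fwd=1
After 11 (back): cur=E back=1 fwd=2

E 1 2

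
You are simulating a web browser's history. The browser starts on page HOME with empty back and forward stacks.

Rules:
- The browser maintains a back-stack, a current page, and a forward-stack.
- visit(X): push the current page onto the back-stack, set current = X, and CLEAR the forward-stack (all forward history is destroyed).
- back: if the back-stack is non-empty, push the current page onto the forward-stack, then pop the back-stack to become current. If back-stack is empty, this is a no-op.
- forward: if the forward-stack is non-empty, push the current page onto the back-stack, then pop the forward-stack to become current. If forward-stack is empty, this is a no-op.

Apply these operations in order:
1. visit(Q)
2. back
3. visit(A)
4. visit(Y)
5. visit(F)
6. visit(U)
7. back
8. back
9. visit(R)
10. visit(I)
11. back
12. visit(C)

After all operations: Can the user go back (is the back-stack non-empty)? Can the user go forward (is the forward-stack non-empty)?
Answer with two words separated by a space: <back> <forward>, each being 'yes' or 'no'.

Answer: yes no

Derivation:
After 1 (visit(Q)): cur=Q back=1 fwd=0
After 2 (back): cur=HOME back=0 fwd=1
After 3 (visit(A)): cur=A back=1 fwd=0
After 4 (visit(Y)): cur=Y back=2 fwd=0
After 5 (visit(F)): cur=F back=3 fwd=0
After 6 (visit(U)): cur=U back=4 fwd=0
After 7 (back): cur=F back=3 fwd=1
After 8 (back): cur=Y back=2 fwd=2
After 9 (visit(R)): cur=R back=3 fwd=0
After 10 (visit(I)): cur=I back=4 fwd=0
After 11 (back): cur=R back=3 fwd=1
After 12 (visit(C)): cur=C back=4 fwd=0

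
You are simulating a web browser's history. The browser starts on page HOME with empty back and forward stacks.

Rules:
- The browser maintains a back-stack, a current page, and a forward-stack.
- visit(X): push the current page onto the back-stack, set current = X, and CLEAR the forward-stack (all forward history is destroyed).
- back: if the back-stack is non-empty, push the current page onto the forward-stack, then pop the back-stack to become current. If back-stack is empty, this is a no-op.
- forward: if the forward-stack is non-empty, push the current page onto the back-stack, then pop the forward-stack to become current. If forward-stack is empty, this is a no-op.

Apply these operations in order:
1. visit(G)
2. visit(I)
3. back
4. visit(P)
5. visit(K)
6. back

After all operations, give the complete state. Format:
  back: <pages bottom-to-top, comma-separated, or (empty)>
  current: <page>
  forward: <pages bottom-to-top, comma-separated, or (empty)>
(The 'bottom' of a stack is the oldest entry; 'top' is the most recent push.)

Answer: back: HOME,G
current: P
forward: K

Derivation:
After 1 (visit(G)): cur=G back=1 fwd=0
After 2 (visit(I)): cur=I back=2 fwd=0
After 3 (back): cur=G back=1 fwd=1
After 4 (visit(P)): cur=P back=2 fwd=0
After 5 (visit(K)): cur=K back=3 fwd=0
After 6 (back): cur=P back=2 fwd=1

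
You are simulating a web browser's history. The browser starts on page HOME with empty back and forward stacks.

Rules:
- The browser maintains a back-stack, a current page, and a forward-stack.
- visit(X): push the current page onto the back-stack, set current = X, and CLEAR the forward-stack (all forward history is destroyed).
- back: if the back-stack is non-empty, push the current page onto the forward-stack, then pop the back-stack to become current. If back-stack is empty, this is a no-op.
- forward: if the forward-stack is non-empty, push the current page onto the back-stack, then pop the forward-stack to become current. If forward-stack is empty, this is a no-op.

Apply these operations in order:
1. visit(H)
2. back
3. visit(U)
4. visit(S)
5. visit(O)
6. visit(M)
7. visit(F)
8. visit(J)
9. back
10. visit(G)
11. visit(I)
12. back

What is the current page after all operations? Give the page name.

Answer: G

Derivation:
After 1 (visit(H)): cur=H back=1 fwd=0
After 2 (back): cur=HOME back=0 fwd=1
After 3 (visit(U)): cur=U back=1 fwd=0
After 4 (visit(S)): cur=S back=2 fwd=0
After 5 (visit(O)): cur=O back=3 fwd=0
After 6 (visit(M)): cur=M back=4 fwd=0
After 7 (visit(F)): cur=F back=5 fwd=0
After 8 (visit(J)): cur=J back=6 fwd=0
After 9 (back): cur=F back=5 fwd=1
After 10 (visit(G)): cur=G back=6 fwd=0
After 11 (visit(I)): cur=I back=7 fwd=0
After 12 (back): cur=G back=6 fwd=1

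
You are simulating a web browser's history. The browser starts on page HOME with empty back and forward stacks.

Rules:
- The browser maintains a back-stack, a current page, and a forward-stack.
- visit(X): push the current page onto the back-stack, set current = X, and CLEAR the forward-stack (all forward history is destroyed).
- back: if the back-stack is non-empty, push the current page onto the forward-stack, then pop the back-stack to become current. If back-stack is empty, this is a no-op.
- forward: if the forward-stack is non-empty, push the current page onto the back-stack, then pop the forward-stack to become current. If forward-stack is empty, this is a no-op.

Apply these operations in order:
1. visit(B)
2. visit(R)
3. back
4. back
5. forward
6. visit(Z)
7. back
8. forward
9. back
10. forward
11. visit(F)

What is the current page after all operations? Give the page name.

After 1 (visit(B)): cur=B back=1 fwd=0
After 2 (visit(R)): cur=R back=2 fwd=0
After 3 (back): cur=B back=1 fwd=1
After 4 (back): cur=HOME back=0 fwd=2
After 5 (forward): cur=B back=1 fwd=1
After 6 (visit(Z)): cur=Z back=2 fwd=0
After 7 (back): cur=B back=1 fwd=1
After 8 (forward): cur=Z back=2 fwd=0
After 9 (back): cur=B back=1 fwd=1
After 10 (forward): cur=Z back=2 fwd=0
After 11 (visit(F)): cur=F back=3 fwd=0

Answer: F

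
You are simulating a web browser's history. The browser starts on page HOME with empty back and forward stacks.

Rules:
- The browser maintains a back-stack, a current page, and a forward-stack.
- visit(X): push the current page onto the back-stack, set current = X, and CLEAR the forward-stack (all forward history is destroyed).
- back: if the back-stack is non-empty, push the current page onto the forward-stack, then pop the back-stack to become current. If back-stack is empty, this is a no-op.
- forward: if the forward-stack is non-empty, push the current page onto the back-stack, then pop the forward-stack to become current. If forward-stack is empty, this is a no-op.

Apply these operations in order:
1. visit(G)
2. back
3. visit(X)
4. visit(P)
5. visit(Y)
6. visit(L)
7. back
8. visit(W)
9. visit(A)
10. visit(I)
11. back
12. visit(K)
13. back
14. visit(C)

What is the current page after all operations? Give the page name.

Answer: C

Derivation:
After 1 (visit(G)): cur=G back=1 fwd=0
After 2 (back): cur=HOME back=0 fwd=1
After 3 (visit(X)): cur=X back=1 fwd=0
After 4 (visit(P)): cur=P back=2 fwd=0
After 5 (visit(Y)): cur=Y back=3 fwd=0
After 6 (visit(L)): cur=L back=4 fwd=0
After 7 (back): cur=Y back=3 fwd=1
After 8 (visit(W)): cur=W back=4 fwd=0
After 9 (visit(A)): cur=A back=5 fwd=0
After 10 (visit(I)): cur=I back=6 fwd=0
After 11 (back): cur=A back=5 fwd=1
After 12 (visit(K)): cur=K back=6 fwd=0
After 13 (back): cur=A back=5 fwd=1
After 14 (visit(C)): cur=C back=6 fwd=0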